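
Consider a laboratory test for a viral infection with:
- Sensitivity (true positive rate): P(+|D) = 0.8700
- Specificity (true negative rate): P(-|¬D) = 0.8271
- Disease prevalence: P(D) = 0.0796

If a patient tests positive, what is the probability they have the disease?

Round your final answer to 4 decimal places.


Let D = has disease, + = positive test

Given:
- P(D) = 0.0796 (prevalence)
- P(+|D) = 0.8700 (sensitivity)
- P(-|¬D) = 0.8271 (specificity)
- P(+|¬D) = 0.1729 (false positive rate = 1 - specificity)

Step 1: Find P(+)
P(+) = P(+|D)P(D) + P(+|¬D)P(¬D)
     = 0.8700 × 0.0796 + 0.1729 × 0.9204
     = 0.06925200 + 0.15913716
     = 0.22838916

Step 2: Apply Bayes' theorem for P(D|+)
P(D|+) = P(+|D)P(D) / P(+)
       = 0.06925200 / 0.22838916
       = 0.3032


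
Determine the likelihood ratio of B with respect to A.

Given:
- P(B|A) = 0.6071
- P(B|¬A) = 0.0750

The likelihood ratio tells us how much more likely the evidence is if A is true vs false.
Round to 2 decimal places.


Likelihood Ratio (LR) = P(B|A) / P(B|¬A)

LR = 0.6071 / 0.0750
   = 8.09

The evidence is 8.09 times more likely if A is true than if A is false.
Because LR exceeds 1, B is evidence for A.


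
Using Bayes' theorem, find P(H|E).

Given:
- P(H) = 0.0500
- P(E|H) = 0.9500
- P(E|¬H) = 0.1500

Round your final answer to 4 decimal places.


Bayes' theorem: P(H|E) = P(E|H) × P(H) / P(E)

Step 1: Calculate P(E) using law of total probability
P(E) = P(E|H)P(H) + P(E|¬H)P(¬H)
     = 0.9500 × 0.0500 + 0.1500 × 0.9500
     = 0.04750000 + 0.14250000
     = 0.19000000

Step 2: Apply Bayes' theorem
P(H|E) = P(E|H) × P(H) / P(E)
       = 0.04750000 / 0.19000000
       = 0.2500


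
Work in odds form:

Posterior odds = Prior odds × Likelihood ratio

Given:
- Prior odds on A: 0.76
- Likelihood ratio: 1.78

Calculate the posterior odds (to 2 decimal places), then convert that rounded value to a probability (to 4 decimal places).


Step 1: Calculate posterior odds
Posterior odds = Prior odds × LR
               = 0.76 × 1.78
               = 1.35

Step 2: Convert to probability
P(A|E) = Posterior odds / (1 + Posterior odds)
       = 1.35 / (1 + 1.35)
       = 1.35 / 2.35
       = 0.5745

The evidence increased P(A) from 0.4318 to 0.5745.


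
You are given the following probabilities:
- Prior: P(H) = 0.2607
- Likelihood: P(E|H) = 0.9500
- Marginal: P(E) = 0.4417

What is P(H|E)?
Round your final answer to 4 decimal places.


Using Bayes' theorem:

P(H|E) = P(E|H) × P(H) / P(E)
       = 0.9500 × 0.2607 / 0.4417
       = 0.24766500 / 0.4417
       = 0.5607

The evidence strengthens our belief in H.
Prior: 0.2607 → Posterior: 0.5607


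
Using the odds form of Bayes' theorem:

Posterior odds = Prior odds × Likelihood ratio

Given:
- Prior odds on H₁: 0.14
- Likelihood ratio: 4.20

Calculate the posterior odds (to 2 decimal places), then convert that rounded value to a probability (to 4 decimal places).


Step 1: Calculate posterior odds
Posterior odds = Prior odds × LR
               = 0.14 × 4.20
               = 0.59

Step 2: Convert to probability
P(H₁|E) = Posterior odds / (1 + Posterior odds)
       = 0.59 / (1 + 0.59)
       = 0.59 / 1.59
       = 0.3711

The evidence increased P(H₁) from 0.1228 to 0.3711.


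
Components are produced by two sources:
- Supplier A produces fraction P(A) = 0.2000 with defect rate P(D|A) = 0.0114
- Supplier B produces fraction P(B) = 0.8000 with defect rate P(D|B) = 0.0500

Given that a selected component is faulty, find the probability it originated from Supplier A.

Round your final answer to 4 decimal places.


Let A = from Supplier A, D = faulty

Given:
- P(A) = 0.2000, P(B) = 0.8000
- P(D|A) = 0.0114, P(D|B) = 0.0500

Step 1: Find P(D)
P(D) = P(D|A)P(A) + P(D|B)P(B)
     = 0.0114 × 0.2000 + 0.0500 × 0.8000
     = 0.00228000 + 0.04000000
     = 0.04228000

Step 2: Apply Bayes' theorem
P(A|D) = P(D|A)P(A) / P(D)
       = 0.00228000 / 0.04228000
       = 0.0539


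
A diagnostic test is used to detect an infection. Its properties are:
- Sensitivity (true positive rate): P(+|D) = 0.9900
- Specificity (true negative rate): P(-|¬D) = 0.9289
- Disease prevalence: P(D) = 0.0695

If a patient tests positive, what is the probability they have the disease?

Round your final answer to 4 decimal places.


Let D = has disease, + = positive test

Given:
- P(D) = 0.0695 (prevalence)
- P(+|D) = 0.9900 (sensitivity)
- P(-|¬D) = 0.9289 (specificity)
- P(+|¬D) = 0.0711 (false positive rate = 1 - specificity)

Step 1: Find P(+)
P(+) = P(+|D)P(D) + P(+|¬D)P(¬D)
     = 0.9900 × 0.0695 + 0.0711 × 0.9305
     = 0.06880500 + 0.06615855
     = 0.13496355

Step 2: Apply Bayes' theorem for P(D|+)
P(D|+) = P(+|D)P(D) / P(+)
       = 0.06880500 / 0.13496355
       = 0.5098


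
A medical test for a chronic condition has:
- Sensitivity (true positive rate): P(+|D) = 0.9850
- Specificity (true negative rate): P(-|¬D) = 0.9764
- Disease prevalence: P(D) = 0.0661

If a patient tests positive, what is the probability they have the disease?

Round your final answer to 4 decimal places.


Let D = has disease, + = positive test

Given:
- P(D) = 0.0661 (prevalence)
- P(+|D) = 0.9850 (sensitivity)
- P(-|¬D) = 0.9764 (specificity)
- P(+|¬D) = 0.0236 (false positive rate = 1 - specificity)

Step 1: Find P(+)
P(+) = P(+|D)P(D) + P(+|¬D)P(¬D)
     = 0.9850 × 0.0661 + 0.0236 × 0.9339
     = 0.06510850 + 0.02204004
     = 0.08714854

Step 2: Apply Bayes' theorem for P(D|+)
P(D|+) = P(+|D)P(D) / P(+)
       = 0.06510850 / 0.08714854
       = 0.7471


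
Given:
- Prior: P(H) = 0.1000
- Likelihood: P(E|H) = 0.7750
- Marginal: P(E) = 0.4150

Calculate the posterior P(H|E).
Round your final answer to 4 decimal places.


Using Bayes' theorem:

P(H|E) = P(E|H) × P(H) / P(E)
       = 0.7750 × 0.1000 / 0.4150
       = 0.07750000 / 0.4150
       = 0.1867

The evidence strengthens our belief in H.
Prior: 0.1000 → Posterior: 0.1867


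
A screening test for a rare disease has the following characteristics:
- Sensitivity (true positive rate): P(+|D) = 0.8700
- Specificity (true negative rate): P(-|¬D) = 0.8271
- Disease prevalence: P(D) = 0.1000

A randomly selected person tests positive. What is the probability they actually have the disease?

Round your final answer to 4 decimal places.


Let D = has disease, + = positive test

Given:
- P(D) = 0.1000 (prevalence)
- P(+|D) = 0.8700 (sensitivity)
- P(-|¬D) = 0.8271 (specificity)
- P(+|¬D) = 0.1729 (false positive rate = 1 - specificity)

Step 1: Find P(+)
P(+) = P(+|D)P(D) + P(+|¬D)P(¬D)
     = 0.8700 × 0.1000 + 0.1729 × 0.9000
     = 0.08700000 + 0.15561000
     = 0.24261000

Step 2: Apply Bayes' theorem for P(D|+)
P(D|+) = P(+|D)P(D) / P(+)
       = 0.08700000 / 0.24261000
       = 0.3586


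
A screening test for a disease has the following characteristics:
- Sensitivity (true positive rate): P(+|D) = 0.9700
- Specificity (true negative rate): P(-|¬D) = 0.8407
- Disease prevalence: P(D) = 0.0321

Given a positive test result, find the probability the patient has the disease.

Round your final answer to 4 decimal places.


Let D = has disease, + = positive test

Given:
- P(D) = 0.0321 (prevalence)
- P(+|D) = 0.9700 (sensitivity)
- P(-|¬D) = 0.8407 (specificity)
- P(+|¬D) = 0.1593 (false positive rate = 1 - specificity)

Step 1: Find P(+)
P(+) = P(+|D)P(D) + P(+|¬D)P(¬D)
     = 0.9700 × 0.0321 + 0.1593 × 0.9679
     = 0.03113700 + 0.15418647
     = 0.18532347

Step 2: Apply Bayes' theorem for P(D|+)
P(D|+) = P(+|D)P(D) / P(+)
       = 0.03113700 / 0.18532347
       = 0.1680


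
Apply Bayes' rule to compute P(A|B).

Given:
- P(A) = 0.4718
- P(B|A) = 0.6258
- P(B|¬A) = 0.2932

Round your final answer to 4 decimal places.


Bayes' theorem: P(A|B) = P(B|A) × P(A) / P(B)

Step 1: Calculate P(B) using law of total probability
P(B) = P(B|A)P(A) + P(B|¬A)P(¬A)
     = 0.6258 × 0.4718 + 0.2932 × 0.5282
     = 0.29525244 + 0.15486824
     = 0.45012068

Step 2: Apply Bayes' theorem
P(A|B) = P(B|A) × P(A) / P(B)
       = 0.29525244 / 0.45012068
       = 0.6559


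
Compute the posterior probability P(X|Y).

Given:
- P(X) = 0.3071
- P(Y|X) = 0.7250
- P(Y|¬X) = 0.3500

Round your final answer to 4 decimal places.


Bayes' theorem: P(X|Y) = P(Y|X) × P(X) / P(Y)

Step 1: Calculate P(Y) using law of total probability
P(Y) = P(Y|X)P(X) + P(Y|¬X)P(¬X)
     = 0.7250 × 0.3071 + 0.3500 × 0.6929
     = 0.22264750 + 0.24251500
     = 0.46516250

Step 2: Apply Bayes' theorem
P(X|Y) = P(Y|X) × P(X) / P(Y)
       = 0.22264750 / 0.46516250
       = 0.4786


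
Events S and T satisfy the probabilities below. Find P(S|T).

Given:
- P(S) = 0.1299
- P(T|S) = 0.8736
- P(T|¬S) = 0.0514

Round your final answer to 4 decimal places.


Bayes' theorem: P(S|T) = P(T|S) × P(S) / P(T)

Step 1: Calculate P(T) using law of total probability
P(T) = P(T|S)P(S) + P(T|¬S)P(¬S)
     = 0.8736 × 0.1299 + 0.0514 × 0.8701
     = 0.11348064 + 0.04472314
     = 0.15820378

Step 2: Apply Bayes' theorem
P(S|T) = P(T|S) × P(S) / P(T)
       = 0.11348064 / 0.15820378
       = 0.7173


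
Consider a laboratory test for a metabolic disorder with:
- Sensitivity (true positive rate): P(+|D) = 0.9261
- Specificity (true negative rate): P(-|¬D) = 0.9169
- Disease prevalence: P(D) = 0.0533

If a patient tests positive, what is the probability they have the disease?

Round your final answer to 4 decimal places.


Let D = has disease, + = positive test

Given:
- P(D) = 0.0533 (prevalence)
- P(+|D) = 0.9261 (sensitivity)
- P(-|¬D) = 0.9169 (specificity)
- P(+|¬D) = 0.0831 (false positive rate = 1 - specificity)

Step 1: Find P(+)
P(+) = P(+|D)P(D) + P(+|¬D)P(¬D)
     = 0.9261 × 0.0533 + 0.0831 × 0.9467
     = 0.04936113 + 0.07867077
     = 0.12803190

Step 2: Apply Bayes' theorem for P(D|+)
P(D|+) = P(+|D)P(D) / P(+)
       = 0.04936113 / 0.12803190
       = 0.3855


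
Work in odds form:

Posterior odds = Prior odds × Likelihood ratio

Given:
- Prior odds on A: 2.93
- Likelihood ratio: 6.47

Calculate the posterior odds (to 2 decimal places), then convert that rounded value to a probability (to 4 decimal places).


Step 1: Calculate posterior odds
Posterior odds = Prior odds × LR
               = 2.93 × 6.47
               = 18.96

Step 2: Convert to probability
P(A|E) = Posterior odds / (1 + Posterior odds)
       = 18.96 / (1 + 18.96)
       = 18.96 / 19.96
       = 0.9499

The evidence increased P(A) from 0.7455 to 0.9499.


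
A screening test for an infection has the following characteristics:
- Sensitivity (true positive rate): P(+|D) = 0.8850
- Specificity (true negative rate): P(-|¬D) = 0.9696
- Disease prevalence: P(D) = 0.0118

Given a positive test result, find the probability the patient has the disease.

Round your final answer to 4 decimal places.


Let D = has disease, + = positive test

Given:
- P(D) = 0.0118 (prevalence)
- P(+|D) = 0.8850 (sensitivity)
- P(-|¬D) = 0.9696 (specificity)
- P(+|¬D) = 0.0304 (false positive rate = 1 - specificity)

Step 1: Find P(+)
P(+) = P(+|D)P(D) + P(+|¬D)P(¬D)
     = 0.8850 × 0.0118 + 0.0304 × 0.9882
     = 0.01044300 + 0.03004128
     = 0.04048428

Step 2: Apply Bayes' theorem for P(D|+)
P(D|+) = P(+|D)P(D) / P(+)
       = 0.01044300 / 0.04048428
       = 0.2580


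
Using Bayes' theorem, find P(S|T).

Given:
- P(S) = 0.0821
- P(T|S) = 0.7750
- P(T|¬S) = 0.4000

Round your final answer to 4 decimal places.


Bayes' theorem: P(S|T) = P(T|S) × P(S) / P(T)

Step 1: Calculate P(T) using law of total probability
P(T) = P(T|S)P(S) + P(T|¬S)P(¬S)
     = 0.7750 × 0.0821 + 0.4000 × 0.9179
     = 0.06362750 + 0.36716000
     = 0.43078750

Step 2: Apply Bayes' theorem
P(S|T) = P(T|S) × P(S) / P(T)
       = 0.06362750 / 0.43078750
       = 0.1477


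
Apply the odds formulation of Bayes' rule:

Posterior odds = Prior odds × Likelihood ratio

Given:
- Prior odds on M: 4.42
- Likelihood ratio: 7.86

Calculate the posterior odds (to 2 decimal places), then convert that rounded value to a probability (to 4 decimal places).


Step 1: Calculate posterior odds
Posterior odds = Prior odds × LR
               = 4.42 × 7.86
               = 34.74

Step 2: Convert to probability
P(M|E) = Posterior odds / (1 + Posterior odds)
       = 34.74 / (1 + 34.74)
       = 34.74 / 35.74
       = 0.9720

The evidence increased P(M) from 0.8155 to 0.9720.


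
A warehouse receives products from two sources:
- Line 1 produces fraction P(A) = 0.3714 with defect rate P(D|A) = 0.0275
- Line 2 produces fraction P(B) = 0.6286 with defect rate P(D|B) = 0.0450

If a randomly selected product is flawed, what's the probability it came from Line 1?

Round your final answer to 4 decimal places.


Let A = from Line 1, D = flawed

Given:
- P(A) = 0.3714, P(B) = 0.6286
- P(D|A) = 0.0275, P(D|B) = 0.0450

Step 1: Find P(D)
P(D) = P(D|A)P(A) + P(D|B)P(B)
     = 0.0275 × 0.3714 + 0.0450 × 0.6286
     = 0.01021350 + 0.02828700
     = 0.03850050

Step 2: Apply Bayes' theorem
P(A|D) = P(D|A)P(A) / P(D)
       = 0.01021350 / 0.03850050
       = 0.2653


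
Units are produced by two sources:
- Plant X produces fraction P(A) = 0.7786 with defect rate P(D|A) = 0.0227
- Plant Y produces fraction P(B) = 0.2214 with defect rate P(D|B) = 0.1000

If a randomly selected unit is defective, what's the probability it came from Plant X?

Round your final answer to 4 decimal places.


Let A = from Plant X, D = defective

Given:
- P(A) = 0.7786, P(B) = 0.2214
- P(D|A) = 0.0227, P(D|B) = 0.1000

Step 1: Find P(D)
P(D) = P(D|A)P(A) + P(D|B)P(B)
     = 0.0227 × 0.7786 + 0.1000 × 0.2214
     = 0.01767422 + 0.02214000
     = 0.03981422

Step 2: Apply Bayes' theorem
P(A|D) = P(D|A)P(A) / P(D)
       = 0.01767422 / 0.03981422
       = 0.4439


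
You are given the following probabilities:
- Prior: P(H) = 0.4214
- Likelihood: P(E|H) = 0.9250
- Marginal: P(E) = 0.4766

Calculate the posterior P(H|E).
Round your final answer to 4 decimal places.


Using Bayes' theorem:

P(H|E) = P(E|H) × P(H) / P(E)
       = 0.9250 × 0.4214 / 0.4766
       = 0.38979500 / 0.4766
       = 0.8179

The evidence strengthens our belief in H.
Prior: 0.4214 → Posterior: 0.8179


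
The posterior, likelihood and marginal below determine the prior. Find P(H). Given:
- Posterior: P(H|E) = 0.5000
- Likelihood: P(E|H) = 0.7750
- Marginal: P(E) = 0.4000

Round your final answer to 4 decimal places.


From Bayes' theorem: P(H|E) = P(E|H) × P(H) / P(E)

Rearranging for P(H):
P(H) = P(H|E) × P(E) / P(E|H)
     = 0.5000 × 0.4000 / 0.7750
     = 0.20000000 / 0.7750
     = 0.2581


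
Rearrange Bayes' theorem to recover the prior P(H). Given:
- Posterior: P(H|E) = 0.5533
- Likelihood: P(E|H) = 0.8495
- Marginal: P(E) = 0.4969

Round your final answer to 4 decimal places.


From Bayes' theorem: P(H|E) = P(E|H) × P(H) / P(E)

Rearranging for P(H):
P(H) = P(H|E) × P(E) / P(E|H)
     = 0.5533 × 0.4969 / 0.8495
     = 0.27493477 / 0.8495
     = 0.3236


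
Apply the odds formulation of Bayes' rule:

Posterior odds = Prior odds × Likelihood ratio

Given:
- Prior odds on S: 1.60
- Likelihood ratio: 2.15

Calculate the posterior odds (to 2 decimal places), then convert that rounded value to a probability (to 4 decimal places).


Step 1: Calculate posterior odds
Posterior odds = Prior odds × LR
               = 1.60 × 2.15
               = 3.44

Step 2: Convert to probability
P(S|E) = Posterior odds / (1 + Posterior odds)
       = 3.44 / (1 + 3.44)
       = 3.44 / 4.44
       = 0.7748

The evidence increased P(S) from 0.6154 to 0.7748.


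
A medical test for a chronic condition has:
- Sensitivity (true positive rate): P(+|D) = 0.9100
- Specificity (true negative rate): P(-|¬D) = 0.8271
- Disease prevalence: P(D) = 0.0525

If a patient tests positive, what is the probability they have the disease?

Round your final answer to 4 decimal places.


Let D = has disease, + = positive test

Given:
- P(D) = 0.0525 (prevalence)
- P(+|D) = 0.9100 (sensitivity)
- P(-|¬D) = 0.8271 (specificity)
- P(+|¬D) = 0.1729 (false positive rate = 1 - specificity)

Step 1: Find P(+)
P(+) = P(+|D)P(D) + P(+|¬D)P(¬D)
     = 0.9100 × 0.0525 + 0.1729 × 0.9475
     = 0.04777500 + 0.16382275
     = 0.21159775

Step 2: Apply Bayes' theorem for P(D|+)
P(D|+) = P(+|D)P(D) / P(+)
       = 0.04777500 / 0.21159775
       = 0.2258


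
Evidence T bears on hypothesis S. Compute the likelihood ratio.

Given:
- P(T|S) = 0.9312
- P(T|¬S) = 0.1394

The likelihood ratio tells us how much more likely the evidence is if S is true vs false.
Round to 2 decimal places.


Likelihood Ratio (LR) = P(T|S) / P(T|¬S)

LR = 0.9312 / 0.1394
   = 6.68

The evidence is 6.68 times more likely if S is true than if S is false.
Since LR > 1, the evidence supports S over ¬S.


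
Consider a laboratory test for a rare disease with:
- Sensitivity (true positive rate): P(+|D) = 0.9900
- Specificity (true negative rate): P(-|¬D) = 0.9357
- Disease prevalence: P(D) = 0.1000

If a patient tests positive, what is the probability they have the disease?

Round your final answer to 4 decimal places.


Let D = has disease, + = positive test

Given:
- P(D) = 0.1000 (prevalence)
- P(+|D) = 0.9900 (sensitivity)
- P(-|¬D) = 0.9357 (specificity)
- P(+|¬D) = 0.0643 (false positive rate = 1 - specificity)

Step 1: Find P(+)
P(+) = P(+|D)P(D) + P(+|¬D)P(¬D)
     = 0.9900 × 0.1000 + 0.0643 × 0.9000
     = 0.09900000 + 0.05787000
     = 0.15687000

Step 2: Apply Bayes' theorem for P(D|+)
P(D|+) = P(+|D)P(D) / P(+)
       = 0.09900000 / 0.15687000
       = 0.6311


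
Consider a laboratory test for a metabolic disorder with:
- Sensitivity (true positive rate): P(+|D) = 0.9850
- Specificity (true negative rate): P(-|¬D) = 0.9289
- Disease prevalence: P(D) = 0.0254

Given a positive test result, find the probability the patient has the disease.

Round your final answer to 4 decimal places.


Let D = has disease, + = positive test

Given:
- P(D) = 0.0254 (prevalence)
- P(+|D) = 0.9850 (sensitivity)
- P(-|¬D) = 0.9289 (specificity)
- P(+|¬D) = 0.0711 (false positive rate = 1 - specificity)

Step 1: Find P(+)
P(+) = P(+|D)P(D) + P(+|¬D)P(¬D)
     = 0.9850 × 0.0254 + 0.0711 × 0.9746
     = 0.02501900 + 0.06929406
     = 0.09431306

Step 2: Apply Bayes' theorem for P(D|+)
P(D|+) = P(+|D)P(D) / P(+)
       = 0.02501900 / 0.09431306
       = 0.2653


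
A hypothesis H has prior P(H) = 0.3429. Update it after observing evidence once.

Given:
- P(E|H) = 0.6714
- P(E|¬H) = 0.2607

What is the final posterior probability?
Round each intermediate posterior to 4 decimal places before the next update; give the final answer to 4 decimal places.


Sequential Bayesian updating:

Initial prior: P(H) = 0.3429

Update 1:
  P(E) = 0.6714 × 0.3429 + 0.2607 × 0.6571 = 0.23022306 + 0.17130597 = 0.40152903
  P(H|E) = 0.23022306 / 0.40152903 = 0.5734

Final posterior: 0.5734


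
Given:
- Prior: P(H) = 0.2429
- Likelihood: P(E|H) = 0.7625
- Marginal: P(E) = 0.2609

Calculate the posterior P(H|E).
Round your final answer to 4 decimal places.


Using Bayes' theorem:

P(H|E) = P(E|H) × P(H) / P(E)
       = 0.7625 × 0.2429 / 0.2609
       = 0.18521125 / 0.2609
       = 0.7099

The evidence strengthens our belief in H.
Prior: 0.2429 → Posterior: 0.7099


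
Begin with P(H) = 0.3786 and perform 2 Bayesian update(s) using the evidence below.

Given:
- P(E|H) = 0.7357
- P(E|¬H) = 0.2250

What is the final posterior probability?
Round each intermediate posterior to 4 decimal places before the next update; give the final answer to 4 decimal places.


Sequential Bayesian updating:

Initial prior: P(H) = 0.3786

Update 1:
  P(E) = 0.7357 × 0.3786 + 0.2250 × 0.6214 = 0.27853602 + 0.13981500 = 0.41835102
  P(H|E) = 0.27853602 / 0.41835102 = 0.6658

Update 2:
  P(E) = 0.7357 × 0.6658 + 0.2250 × 0.3342 = 0.48982906 + 0.07519500 = 0.56502406
  P(H|E) = 0.48982906 / 0.56502406 = 0.8669

Final posterior: 0.8669


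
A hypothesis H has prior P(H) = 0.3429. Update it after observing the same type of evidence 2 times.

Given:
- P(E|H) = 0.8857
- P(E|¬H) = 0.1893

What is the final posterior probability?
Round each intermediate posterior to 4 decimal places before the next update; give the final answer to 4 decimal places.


Sequential Bayesian updating:

Initial prior: P(H) = 0.3429

Update 1:
  P(E) = 0.8857 × 0.3429 + 0.1893 × 0.6571 = 0.30370653 + 0.12438903 = 0.42809556
  P(H|E) = 0.30370653 / 0.42809556 = 0.7094

Update 2:
  P(E) = 0.8857 × 0.7094 + 0.1893 × 0.2906 = 0.62831558 + 0.05501058 = 0.68332616
  P(H|E) = 0.62831558 / 0.68332616 = 0.9195

Final posterior: 0.9195


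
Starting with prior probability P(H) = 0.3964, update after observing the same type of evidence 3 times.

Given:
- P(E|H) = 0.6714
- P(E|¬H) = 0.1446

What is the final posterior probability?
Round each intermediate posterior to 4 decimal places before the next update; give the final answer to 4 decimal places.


Sequential Bayesian updating:

Initial prior: P(H) = 0.3964

Update 1:
  P(E) = 0.6714 × 0.3964 + 0.1446 × 0.6036 = 0.26614296 + 0.08728056 = 0.35342352
  P(H|E) = 0.26614296 / 0.35342352 = 0.7530

Update 2:
  P(E) = 0.6714 × 0.7530 + 0.1446 × 0.2470 = 0.50556420 + 0.03571620 = 0.54128040
  P(H|E) = 0.50556420 / 0.54128040 = 0.9340

Update 3:
  P(E) = 0.6714 × 0.9340 + 0.1446 × 0.0660 = 0.62708760 + 0.00954360 = 0.63663120
  P(H|E) = 0.62708760 / 0.63663120 = 0.9850

Final posterior: 0.9850


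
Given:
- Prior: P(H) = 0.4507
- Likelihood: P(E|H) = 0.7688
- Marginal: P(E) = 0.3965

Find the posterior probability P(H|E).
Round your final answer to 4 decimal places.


Using Bayes' theorem:

P(H|E) = P(E|H) × P(H) / P(E)
       = 0.7688 × 0.4507 / 0.3965
       = 0.34649816 / 0.3965
       = 0.8739

The evidence strengthens our belief in H.
Prior: 0.4507 → Posterior: 0.8739


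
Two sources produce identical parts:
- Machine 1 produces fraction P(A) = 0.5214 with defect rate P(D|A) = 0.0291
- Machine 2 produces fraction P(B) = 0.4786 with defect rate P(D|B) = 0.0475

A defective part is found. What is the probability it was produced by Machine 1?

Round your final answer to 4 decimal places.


Let A = from Machine 1, D = defective

Given:
- P(A) = 0.5214, P(B) = 0.4786
- P(D|A) = 0.0291, P(D|B) = 0.0475

Step 1: Find P(D)
P(D) = P(D|A)P(A) + P(D|B)P(B)
     = 0.0291 × 0.5214 + 0.0475 × 0.4786
     = 0.01517274 + 0.02273350
     = 0.03790624

Step 2: Apply Bayes' theorem
P(A|D) = P(D|A)P(A) / P(D)
       = 0.01517274 / 0.03790624
       = 0.4003


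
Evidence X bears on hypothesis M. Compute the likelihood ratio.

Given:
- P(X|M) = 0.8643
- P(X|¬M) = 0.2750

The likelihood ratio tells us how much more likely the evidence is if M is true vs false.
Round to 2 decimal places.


Likelihood Ratio (LR) = P(X|M) / P(X|¬M)

LR = 0.8643 / 0.2750
   = 3.14

The evidence is 3.14 times more likely if M is true than if M is false.
Since LR > 1, the evidence supports M over ¬M.


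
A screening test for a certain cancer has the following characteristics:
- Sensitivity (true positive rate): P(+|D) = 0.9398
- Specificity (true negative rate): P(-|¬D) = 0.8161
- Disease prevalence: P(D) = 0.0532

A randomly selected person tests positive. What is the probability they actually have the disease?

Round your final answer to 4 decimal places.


Let D = has disease, + = positive test

Given:
- P(D) = 0.0532 (prevalence)
- P(+|D) = 0.9398 (sensitivity)
- P(-|¬D) = 0.8161 (specificity)
- P(+|¬D) = 0.1839 (false positive rate = 1 - specificity)

Step 1: Find P(+)
P(+) = P(+|D)P(D) + P(+|¬D)P(¬D)
     = 0.9398 × 0.0532 + 0.1839 × 0.9468
     = 0.04999736 + 0.17411652
     = 0.22411388

Step 2: Apply Bayes' theorem for P(D|+)
P(D|+) = P(+|D)P(D) / P(+)
       = 0.04999736 / 0.22411388
       = 0.2231


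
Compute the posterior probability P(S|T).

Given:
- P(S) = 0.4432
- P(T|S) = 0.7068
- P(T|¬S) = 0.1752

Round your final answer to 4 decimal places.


Bayes' theorem: P(S|T) = P(T|S) × P(S) / P(T)

Step 1: Calculate P(T) using law of total probability
P(T) = P(T|S)P(S) + P(T|¬S)P(¬S)
     = 0.7068 × 0.4432 + 0.1752 × 0.5568
     = 0.31325376 + 0.09755136
     = 0.41080512

Step 2: Apply Bayes' theorem
P(S|T) = P(T|S) × P(S) / P(T)
       = 0.31325376 / 0.41080512
       = 0.7625


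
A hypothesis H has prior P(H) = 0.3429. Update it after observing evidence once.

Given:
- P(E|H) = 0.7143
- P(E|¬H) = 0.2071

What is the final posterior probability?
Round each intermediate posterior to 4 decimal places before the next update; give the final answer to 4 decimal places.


Sequential Bayesian updating:

Initial prior: P(H) = 0.3429

Update 1:
  P(E) = 0.7143 × 0.3429 + 0.2071 × 0.6571 = 0.24493347 + 0.13608541 = 0.38101888
  P(H|E) = 0.24493347 / 0.38101888 = 0.6428

Final posterior: 0.6428


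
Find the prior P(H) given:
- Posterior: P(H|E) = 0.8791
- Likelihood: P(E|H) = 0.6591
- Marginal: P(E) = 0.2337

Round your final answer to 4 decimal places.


From Bayes' theorem: P(H|E) = P(E|H) × P(H) / P(E)

Rearranging for P(H):
P(H) = P(H|E) × P(E) / P(E|H)
     = 0.8791 × 0.2337 / 0.6591
     = 0.20544567 / 0.6591
     = 0.3117


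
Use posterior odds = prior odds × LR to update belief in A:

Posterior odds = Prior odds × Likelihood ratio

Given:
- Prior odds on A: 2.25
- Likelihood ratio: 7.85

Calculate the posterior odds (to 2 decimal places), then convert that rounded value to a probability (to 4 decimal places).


Step 1: Calculate posterior odds
Posterior odds = Prior odds × LR
               = 2.25 × 7.85
               = 17.66

Step 2: Convert to probability
P(A|E) = Posterior odds / (1 + Posterior odds)
       = 17.66 / (1 + 17.66)
       = 17.66 / 18.66
       = 0.9464

The evidence increased P(A) from 0.6923 to 0.9464.


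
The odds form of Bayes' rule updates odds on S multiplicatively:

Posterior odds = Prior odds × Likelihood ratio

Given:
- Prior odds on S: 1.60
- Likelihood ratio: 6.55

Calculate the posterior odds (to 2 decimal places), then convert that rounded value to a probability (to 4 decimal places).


Step 1: Calculate posterior odds
Posterior odds = Prior odds × LR
               = 1.60 × 6.55
               = 10.48

Step 2: Convert to probability
P(S|E) = Posterior odds / (1 + Posterior odds)
       = 10.48 / (1 + 10.48)
       = 10.48 / 11.48
       = 0.9129

The evidence increased P(S) from 0.6154 to 0.9129.


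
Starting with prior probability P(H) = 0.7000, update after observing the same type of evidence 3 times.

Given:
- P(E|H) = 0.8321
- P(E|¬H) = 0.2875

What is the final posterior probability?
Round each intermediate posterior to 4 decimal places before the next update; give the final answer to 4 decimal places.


Sequential Bayesian updating:

Initial prior: P(H) = 0.7000

Update 1:
  P(E) = 0.8321 × 0.7000 + 0.2875 × 0.3000 = 0.58247000 + 0.08625000 = 0.66872000
  P(H|E) = 0.58247000 / 0.66872000 = 0.8710

Update 2:
  P(E) = 0.8321 × 0.8710 + 0.2875 × 0.1290 = 0.72475910 + 0.03708750 = 0.76184660
  P(H|E) = 0.72475910 / 0.76184660 = 0.9513

Update 3:
  P(E) = 0.8321 × 0.9513 + 0.2875 × 0.0487 = 0.79157673 + 0.01400125 = 0.80557798
  P(H|E) = 0.79157673 / 0.80557798 = 0.9826

Final posterior: 0.9826


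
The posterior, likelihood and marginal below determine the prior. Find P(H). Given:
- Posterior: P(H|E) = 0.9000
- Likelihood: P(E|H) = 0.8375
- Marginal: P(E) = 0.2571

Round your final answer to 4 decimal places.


From Bayes' theorem: P(H|E) = P(E|H) × P(H) / P(E)

Rearranging for P(H):
P(H) = P(H|E) × P(E) / P(E|H)
     = 0.9000 × 0.2571 / 0.8375
     = 0.23139000 / 0.8375
     = 0.2763


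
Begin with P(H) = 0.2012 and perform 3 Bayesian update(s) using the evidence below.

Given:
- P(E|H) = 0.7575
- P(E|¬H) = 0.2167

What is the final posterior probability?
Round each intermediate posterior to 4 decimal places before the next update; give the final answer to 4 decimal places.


Sequential Bayesian updating:

Initial prior: P(H) = 0.2012

Update 1:
  P(E) = 0.7575 × 0.2012 + 0.2167 × 0.7988 = 0.15240900 + 0.17309996 = 0.32550896
  P(H|E) = 0.15240900 / 0.32550896 = 0.4682

Update 2:
  P(E) = 0.7575 × 0.4682 + 0.2167 × 0.5318 = 0.35466150 + 0.11524106 = 0.46990256
  P(H|E) = 0.35466150 / 0.46990256 = 0.7548

Update 3:
  P(E) = 0.7575 × 0.7548 + 0.2167 × 0.2452 = 0.57176100 + 0.05313484 = 0.62489584
  P(H|E) = 0.57176100 / 0.62489584 = 0.9150

Final posterior: 0.9150


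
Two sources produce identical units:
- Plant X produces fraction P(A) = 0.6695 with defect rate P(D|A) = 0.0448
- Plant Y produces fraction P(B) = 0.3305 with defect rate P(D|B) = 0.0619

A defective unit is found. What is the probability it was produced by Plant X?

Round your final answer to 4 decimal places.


Let A = from Plant X, D = defective

Given:
- P(A) = 0.6695, P(B) = 0.3305
- P(D|A) = 0.0448, P(D|B) = 0.0619

Step 1: Find P(D)
P(D) = P(D|A)P(A) + P(D|B)P(B)
     = 0.0448 × 0.6695 + 0.0619 × 0.3305
     = 0.02999360 + 0.02045795
     = 0.05045155

Step 2: Apply Bayes' theorem
P(A|D) = P(D|A)P(A) / P(D)
       = 0.02999360 / 0.05045155
       = 0.5945


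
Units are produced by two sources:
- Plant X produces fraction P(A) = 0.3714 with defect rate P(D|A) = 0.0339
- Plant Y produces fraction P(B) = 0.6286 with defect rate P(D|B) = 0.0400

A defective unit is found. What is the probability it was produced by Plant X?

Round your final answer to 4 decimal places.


Let A = from Plant X, D = defective

Given:
- P(A) = 0.3714, P(B) = 0.6286
- P(D|A) = 0.0339, P(D|B) = 0.0400

Step 1: Find P(D)
P(D) = P(D|A)P(A) + P(D|B)P(B)
     = 0.0339 × 0.3714 + 0.0400 × 0.6286
     = 0.01259046 + 0.02514400
     = 0.03773446

Step 2: Apply Bayes' theorem
P(A|D) = P(D|A)P(A) / P(D)
       = 0.01259046 / 0.03773446
       = 0.3337


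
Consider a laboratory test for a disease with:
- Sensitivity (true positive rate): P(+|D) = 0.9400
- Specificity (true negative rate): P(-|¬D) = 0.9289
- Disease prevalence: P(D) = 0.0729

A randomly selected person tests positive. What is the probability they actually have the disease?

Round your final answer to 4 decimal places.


Let D = has disease, + = positive test

Given:
- P(D) = 0.0729 (prevalence)
- P(+|D) = 0.9400 (sensitivity)
- P(-|¬D) = 0.9289 (specificity)
- P(+|¬D) = 0.0711 (false positive rate = 1 - specificity)

Step 1: Find P(+)
P(+) = P(+|D)P(D) + P(+|¬D)P(¬D)
     = 0.9400 × 0.0729 + 0.0711 × 0.9271
     = 0.06852600 + 0.06591681
     = 0.13444281

Step 2: Apply Bayes' theorem for P(D|+)
P(D|+) = P(+|D)P(D) / P(+)
       = 0.06852600 / 0.13444281
       = 0.5097


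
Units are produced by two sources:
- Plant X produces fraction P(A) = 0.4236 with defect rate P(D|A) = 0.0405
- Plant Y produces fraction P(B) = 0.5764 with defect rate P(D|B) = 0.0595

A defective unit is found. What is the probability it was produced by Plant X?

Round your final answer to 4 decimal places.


Let A = from Plant X, D = defective

Given:
- P(A) = 0.4236, P(B) = 0.5764
- P(D|A) = 0.0405, P(D|B) = 0.0595

Step 1: Find P(D)
P(D) = P(D|A)P(A) + P(D|B)P(B)
     = 0.0405 × 0.4236 + 0.0595 × 0.5764
     = 0.01715580 + 0.03429580
     = 0.05145160

Step 2: Apply Bayes' theorem
P(A|D) = P(D|A)P(A) / P(D)
       = 0.01715580 / 0.05145160
       = 0.3334


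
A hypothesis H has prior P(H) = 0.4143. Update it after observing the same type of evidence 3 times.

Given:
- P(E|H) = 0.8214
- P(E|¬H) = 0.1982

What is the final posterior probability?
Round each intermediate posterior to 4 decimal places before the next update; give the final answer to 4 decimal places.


Sequential Bayesian updating:

Initial prior: P(H) = 0.4143

Update 1:
  P(E) = 0.8214 × 0.4143 + 0.1982 × 0.5857 = 0.34030602 + 0.11608574 = 0.45639176
  P(H|E) = 0.34030602 / 0.45639176 = 0.7456

Update 2:
  P(E) = 0.8214 × 0.7456 + 0.1982 × 0.2544 = 0.61243584 + 0.05042208 = 0.66285792
  P(H|E) = 0.61243584 / 0.66285792 = 0.9239

Update 3:
  P(E) = 0.8214 × 0.9239 + 0.1982 × 0.0761 = 0.75889146 + 0.01508302 = 0.77397448
  P(H|E) = 0.75889146 / 0.77397448 = 0.9805

Final posterior: 0.9805


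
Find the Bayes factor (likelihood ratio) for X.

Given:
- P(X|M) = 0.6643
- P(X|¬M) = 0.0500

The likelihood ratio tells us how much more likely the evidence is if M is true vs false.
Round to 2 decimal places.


Likelihood Ratio (LR) = P(X|M) / P(X|¬M)

LR = 0.6643 / 0.0500
   = 13.29

The evidence is 13.29 times more likely if M is true than if M is false.
Because LR exceeds 1, X is evidence for M.


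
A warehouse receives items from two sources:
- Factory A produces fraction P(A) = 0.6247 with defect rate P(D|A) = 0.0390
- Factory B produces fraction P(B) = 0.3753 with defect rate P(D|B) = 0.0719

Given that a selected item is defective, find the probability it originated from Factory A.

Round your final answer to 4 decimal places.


Let A = from Factory A, D = defective

Given:
- P(A) = 0.6247, P(B) = 0.3753
- P(D|A) = 0.0390, P(D|B) = 0.0719

Step 1: Find P(D)
P(D) = P(D|A)P(A) + P(D|B)P(B)
     = 0.0390 × 0.6247 + 0.0719 × 0.3753
     = 0.02436330 + 0.02698407
     = 0.05134737

Step 2: Apply Bayes' theorem
P(A|D) = P(D|A)P(A) / P(D)
       = 0.02436330 / 0.05134737
       = 0.4745


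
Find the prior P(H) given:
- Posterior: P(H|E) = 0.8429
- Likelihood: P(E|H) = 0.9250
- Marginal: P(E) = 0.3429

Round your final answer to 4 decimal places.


From Bayes' theorem: P(H|E) = P(E|H) × P(H) / P(E)

Rearranging for P(H):
P(H) = P(H|E) × P(E) / P(E|H)
     = 0.8429 × 0.3429 / 0.9250
     = 0.28903041 / 0.9250
     = 0.3125


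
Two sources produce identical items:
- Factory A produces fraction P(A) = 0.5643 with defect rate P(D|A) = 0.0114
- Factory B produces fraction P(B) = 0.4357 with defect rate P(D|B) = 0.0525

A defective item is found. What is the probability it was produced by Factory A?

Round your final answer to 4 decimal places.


Let A = from Factory A, D = defective

Given:
- P(A) = 0.5643, P(B) = 0.4357
- P(D|A) = 0.0114, P(D|B) = 0.0525

Step 1: Find P(D)
P(D) = P(D|A)P(A) + P(D|B)P(B)
     = 0.0114 × 0.5643 + 0.0525 × 0.4357
     = 0.00643302 + 0.02287425
     = 0.02930727

Step 2: Apply Bayes' theorem
P(A|D) = P(D|A)P(A) / P(D)
       = 0.00643302 / 0.02930727
       = 0.2195


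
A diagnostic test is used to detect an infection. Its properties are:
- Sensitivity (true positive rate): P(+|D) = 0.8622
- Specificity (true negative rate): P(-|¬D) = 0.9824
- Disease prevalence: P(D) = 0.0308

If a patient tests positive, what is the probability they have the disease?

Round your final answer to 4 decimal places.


Let D = has disease, + = positive test

Given:
- P(D) = 0.0308 (prevalence)
- P(+|D) = 0.8622 (sensitivity)
- P(-|¬D) = 0.9824 (specificity)
- P(+|¬D) = 0.0176 (false positive rate = 1 - specificity)

Step 1: Find P(+)
P(+) = P(+|D)P(D) + P(+|¬D)P(¬D)
     = 0.8622 × 0.0308 + 0.0176 × 0.9692
     = 0.02655576 + 0.01705792
     = 0.04361368

Step 2: Apply Bayes' theorem for P(D|+)
P(D|+) = P(+|D)P(D) / P(+)
       = 0.02655576 / 0.04361368
       = 0.6089


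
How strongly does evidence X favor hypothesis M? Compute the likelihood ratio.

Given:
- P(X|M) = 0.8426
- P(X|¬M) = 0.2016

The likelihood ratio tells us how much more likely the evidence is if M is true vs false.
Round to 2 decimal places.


Likelihood Ratio (LR) = P(X|M) / P(X|¬M)

LR = 0.8426 / 0.2016
   = 4.18

The evidence is 4.18 times more likely if M is true than if M is false.
LR > 1, so observing X raises the odds in favor of M.


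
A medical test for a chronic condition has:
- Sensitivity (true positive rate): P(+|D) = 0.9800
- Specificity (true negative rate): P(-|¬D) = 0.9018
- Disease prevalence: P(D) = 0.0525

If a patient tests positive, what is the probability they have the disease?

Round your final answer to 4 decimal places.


Let D = has disease, + = positive test

Given:
- P(D) = 0.0525 (prevalence)
- P(+|D) = 0.9800 (sensitivity)
- P(-|¬D) = 0.9018 (specificity)
- P(+|¬D) = 0.0982 (false positive rate = 1 - specificity)

Step 1: Find P(+)
P(+) = P(+|D)P(D) + P(+|¬D)P(¬D)
     = 0.9800 × 0.0525 + 0.0982 × 0.9475
     = 0.05145000 + 0.09304450
     = 0.14449450

Step 2: Apply Bayes' theorem for P(D|+)
P(D|+) = P(+|D)P(D) / P(+)
       = 0.05145000 / 0.14449450
       = 0.3561


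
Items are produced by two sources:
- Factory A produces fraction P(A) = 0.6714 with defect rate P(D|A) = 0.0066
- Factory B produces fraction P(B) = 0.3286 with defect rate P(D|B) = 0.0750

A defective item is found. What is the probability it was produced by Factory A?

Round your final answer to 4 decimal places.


Let A = from Factory A, D = defective

Given:
- P(A) = 0.6714, P(B) = 0.3286
- P(D|A) = 0.0066, P(D|B) = 0.0750

Step 1: Find P(D)
P(D) = P(D|A)P(A) + P(D|B)P(B)
     = 0.0066 × 0.6714 + 0.0750 × 0.3286
     = 0.00443124 + 0.02464500
     = 0.02907624

Step 2: Apply Bayes' theorem
P(A|D) = P(D|A)P(A) / P(D)
       = 0.00443124 / 0.02907624
       = 0.1524


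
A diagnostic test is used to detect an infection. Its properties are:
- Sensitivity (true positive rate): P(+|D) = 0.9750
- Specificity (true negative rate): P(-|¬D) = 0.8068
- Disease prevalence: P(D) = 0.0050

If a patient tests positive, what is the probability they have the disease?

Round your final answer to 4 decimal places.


Let D = has disease, + = positive test

Given:
- P(D) = 0.0050 (prevalence)
- P(+|D) = 0.9750 (sensitivity)
- P(-|¬D) = 0.8068 (specificity)
- P(+|¬D) = 0.1932 (false positive rate = 1 - specificity)

Step 1: Find P(+)
P(+) = P(+|D)P(D) + P(+|¬D)P(¬D)
     = 0.9750 × 0.0050 + 0.1932 × 0.9950
     = 0.00487500 + 0.19223400
     = 0.19710900

Step 2: Apply Bayes' theorem for P(D|+)
P(D|+) = P(+|D)P(D) / P(+)
       = 0.00487500 / 0.19710900
       = 0.0247


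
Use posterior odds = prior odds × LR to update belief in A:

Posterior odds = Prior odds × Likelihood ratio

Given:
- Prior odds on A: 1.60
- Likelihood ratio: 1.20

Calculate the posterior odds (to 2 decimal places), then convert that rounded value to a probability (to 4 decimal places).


Step 1: Calculate posterior odds
Posterior odds = Prior odds × LR
               = 1.60 × 1.20
               = 1.92

Step 2: Convert to probability
P(A|E) = Posterior odds / (1 + Posterior odds)
       = 1.92 / (1 + 1.92)
       = 1.92 / 2.92
       = 0.6575

The evidence increased P(A) from 0.6154 to 0.6575.


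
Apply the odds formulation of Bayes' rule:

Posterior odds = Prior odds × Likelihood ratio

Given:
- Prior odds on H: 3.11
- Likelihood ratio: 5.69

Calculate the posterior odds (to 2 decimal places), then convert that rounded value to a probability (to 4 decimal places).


Step 1: Calculate posterior odds
Posterior odds = Prior odds × LR
               = 3.11 × 5.69
               = 17.70

Step 2: Convert to probability
P(H|E) = Posterior odds / (1 + Posterior odds)
       = 17.70 / (1 + 17.70)
       = 17.70 / 18.70
       = 0.9465

The evidence increased P(H) from 0.7567 to 0.9465.


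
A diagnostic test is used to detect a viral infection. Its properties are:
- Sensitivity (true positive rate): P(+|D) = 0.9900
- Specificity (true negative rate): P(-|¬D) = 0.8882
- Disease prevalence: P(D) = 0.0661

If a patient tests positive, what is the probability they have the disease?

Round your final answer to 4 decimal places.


Let D = has disease, + = positive test

Given:
- P(D) = 0.0661 (prevalence)
- P(+|D) = 0.9900 (sensitivity)
- P(-|¬D) = 0.8882 (specificity)
- P(+|¬D) = 0.1118 (false positive rate = 1 - specificity)

Step 1: Find P(+)
P(+) = P(+|D)P(D) + P(+|¬D)P(¬D)
     = 0.9900 × 0.0661 + 0.1118 × 0.9339
     = 0.06543900 + 0.10441002
     = 0.16984902

Step 2: Apply Bayes' theorem for P(D|+)
P(D|+) = P(+|D)P(D) / P(+)
       = 0.06543900 / 0.16984902
       = 0.3853


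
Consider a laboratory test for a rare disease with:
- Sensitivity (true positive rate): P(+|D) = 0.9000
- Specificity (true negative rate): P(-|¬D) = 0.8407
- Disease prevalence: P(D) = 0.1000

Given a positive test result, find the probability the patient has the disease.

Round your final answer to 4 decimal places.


Let D = has disease, + = positive test

Given:
- P(D) = 0.1000 (prevalence)
- P(+|D) = 0.9000 (sensitivity)
- P(-|¬D) = 0.8407 (specificity)
- P(+|¬D) = 0.1593 (false positive rate = 1 - specificity)

Step 1: Find P(+)
P(+) = P(+|D)P(D) + P(+|¬D)P(¬D)
     = 0.9000 × 0.1000 + 0.1593 × 0.9000
     = 0.09000000 + 0.14337000
     = 0.23337000

Step 2: Apply Bayes' theorem for P(D|+)
P(D|+) = P(+|D)P(D) / P(+)
       = 0.09000000 / 0.23337000
       = 0.3857
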